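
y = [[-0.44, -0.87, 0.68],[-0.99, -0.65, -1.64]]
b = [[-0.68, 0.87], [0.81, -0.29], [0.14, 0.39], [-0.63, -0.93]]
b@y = [[-0.56,0.03,-1.89], [-0.07,-0.52,1.03], [-0.45,-0.38,-0.54], [1.2,1.15,1.1]]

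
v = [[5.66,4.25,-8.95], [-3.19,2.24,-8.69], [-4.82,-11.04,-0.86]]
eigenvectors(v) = [[0.27, 0.94, -0.86], [0.58, -0.27, -0.15], [0.77, -0.21, 0.48]]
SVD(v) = [[0.7,-0.28,-0.66],[0.37,-0.64,0.67],[-0.61,-0.72,-0.35]] @ diag([14.974207033814556, 10.885061273661831, 4.904341421341519]) @ [[0.38, 0.70, -0.6], [0.36, 0.49, 0.8], [-0.85, 0.52, 0.07]]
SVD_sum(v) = [[4.01, 7.39, -6.34], [2.13, 3.92, -3.36], [-3.46, -6.36, 5.46]] + [[-1.09, -1.46, -2.40], [-2.52, -3.39, -5.55], [-2.81, -3.79, -6.20]] + [[2.73, -1.67, -0.22], [-2.80, 1.71, 0.22], [1.45, -0.89, -0.12]]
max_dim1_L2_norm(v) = 12.08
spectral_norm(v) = 14.97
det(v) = -799.38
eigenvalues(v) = [-10.83, 6.49, 11.38]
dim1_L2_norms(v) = [11.41, 9.52, 12.08]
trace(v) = 7.04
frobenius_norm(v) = 19.15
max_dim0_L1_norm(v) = 18.5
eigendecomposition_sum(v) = [[-0.97,-1.59,-2.25], [-2.07,-3.41,-4.84], [-2.77,-4.55,-6.45]] + [[4.96, -9.96, 5.74], [-1.41, 2.84, -1.64], [-1.13, 2.27, -1.31]] + [[1.67, 15.80, -12.44], [0.3, 2.81, -2.22], [-0.93, -8.76, 6.9]]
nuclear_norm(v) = 30.76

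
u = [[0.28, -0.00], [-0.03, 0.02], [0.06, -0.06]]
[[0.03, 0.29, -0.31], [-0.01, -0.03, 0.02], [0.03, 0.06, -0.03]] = u@[[0.11, 1.04, -1.09],[-0.46, 0.02, -0.58]]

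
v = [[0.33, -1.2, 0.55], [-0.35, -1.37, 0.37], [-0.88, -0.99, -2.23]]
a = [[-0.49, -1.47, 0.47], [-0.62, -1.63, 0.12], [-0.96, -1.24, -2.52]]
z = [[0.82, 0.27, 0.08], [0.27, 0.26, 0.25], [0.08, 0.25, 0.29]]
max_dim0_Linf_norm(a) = 2.52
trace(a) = -4.64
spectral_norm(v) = 2.62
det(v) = 1.98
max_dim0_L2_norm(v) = 2.33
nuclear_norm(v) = 4.94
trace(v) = -3.27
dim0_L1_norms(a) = [2.07, 4.34, 3.11]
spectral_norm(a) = 3.19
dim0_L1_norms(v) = [1.56, 3.56, 3.15]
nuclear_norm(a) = 5.27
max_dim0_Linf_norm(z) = 0.82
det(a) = 0.01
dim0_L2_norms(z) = [0.87, 0.45, 0.39]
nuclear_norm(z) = 1.38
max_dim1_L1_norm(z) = 1.17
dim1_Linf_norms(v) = [1.2, 1.37, 2.23]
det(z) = -0.00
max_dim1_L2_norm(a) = 2.97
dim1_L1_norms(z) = [1.17, 0.78, 0.62]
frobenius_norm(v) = 3.27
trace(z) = 1.37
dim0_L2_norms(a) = [1.24, 2.52, 2.57]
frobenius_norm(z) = 1.05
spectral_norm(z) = 0.97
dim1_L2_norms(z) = [0.87, 0.45, 0.39]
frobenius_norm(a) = 3.81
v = z + a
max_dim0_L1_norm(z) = 1.17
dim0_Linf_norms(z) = [0.82, 0.27, 0.29]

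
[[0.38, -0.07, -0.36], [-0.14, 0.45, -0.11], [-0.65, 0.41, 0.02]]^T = [[0.38, -0.14, -0.65], [-0.07, 0.45, 0.41], [-0.36, -0.11, 0.02]]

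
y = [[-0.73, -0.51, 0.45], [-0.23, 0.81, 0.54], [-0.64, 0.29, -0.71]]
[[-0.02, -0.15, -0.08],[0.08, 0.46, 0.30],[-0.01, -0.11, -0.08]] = y @ [[0.01, 0.07, 0.04], [0.07, 0.42, 0.26], [0.04, 0.26, 0.18]]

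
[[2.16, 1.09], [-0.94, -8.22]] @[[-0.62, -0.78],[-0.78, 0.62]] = [[-2.19,-1.01],[6.99,-4.36]]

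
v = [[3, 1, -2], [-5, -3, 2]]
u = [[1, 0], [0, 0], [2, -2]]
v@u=[[-1, 4], [-1, -4]]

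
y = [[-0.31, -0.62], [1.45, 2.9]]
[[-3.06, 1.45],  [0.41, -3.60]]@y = [[3.05, 6.10],  [-5.35, -10.69]]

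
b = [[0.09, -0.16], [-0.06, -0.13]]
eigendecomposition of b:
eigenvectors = [[0.97,0.53], [-0.23,0.85]]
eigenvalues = [0.13, -0.17]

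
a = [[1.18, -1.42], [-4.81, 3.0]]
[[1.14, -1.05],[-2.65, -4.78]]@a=[[6.40, -4.77], [19.86, -10.58]]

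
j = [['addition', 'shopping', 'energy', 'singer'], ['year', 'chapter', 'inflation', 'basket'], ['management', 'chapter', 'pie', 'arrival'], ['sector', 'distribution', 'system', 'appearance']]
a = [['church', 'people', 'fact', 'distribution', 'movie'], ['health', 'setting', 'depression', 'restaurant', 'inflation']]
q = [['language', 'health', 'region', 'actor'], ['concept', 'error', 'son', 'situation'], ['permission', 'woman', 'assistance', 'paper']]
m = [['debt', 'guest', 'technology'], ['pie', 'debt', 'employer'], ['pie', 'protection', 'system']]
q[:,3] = ['actor', 'situation', 'paper']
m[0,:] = ['debt', 'guest', 'technology']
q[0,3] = 'actor'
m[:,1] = ['guest', 'debt', 'protection']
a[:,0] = ['church', 'health']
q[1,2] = 'son'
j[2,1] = 'chapter'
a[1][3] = 'restaurant'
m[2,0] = 'pie'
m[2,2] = 'system'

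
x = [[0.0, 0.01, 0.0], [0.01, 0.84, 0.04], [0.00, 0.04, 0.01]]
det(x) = -0.00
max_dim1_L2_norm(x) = 0.84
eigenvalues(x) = [0.84, -0.0, 0.01]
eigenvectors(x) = [[0.01, -1.0, -0.06], [1.0, 0.01, -0.05], [0.05, -0.06, 1.00]]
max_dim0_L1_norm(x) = 0.89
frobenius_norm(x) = 0.84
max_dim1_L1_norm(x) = 0.89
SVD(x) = [[-0.01, -0.06, -1.0], [-1.00, -0.05, 0.01], [-0.05, 1.0, -0.06]] @ diag([0.8420417394103553, 0.008104789937635741, 0.00014652934799120284]) @ [[-0.01, -1.0, -0.05],[-0.06, -0.05, 1.00],[1.00, -0.01, 0.06]]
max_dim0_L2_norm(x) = 0.84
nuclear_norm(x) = 0.85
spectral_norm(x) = 0.84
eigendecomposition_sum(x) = [[0.0, 0.01, 0.0], [0.01, 0.84, 0.04], [0.0, 0.04, 0.00]] + [[-0.00, 0.00, -0.00], [0.00, -0.00, 0.00], [-0.00, 0.00, -0.00]] + [[0.0, 0.00, -0.00], [0.00, 0.00, -0.00], [-0.0, -0.00, 0.01]]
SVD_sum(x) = [[0.00, 0.01, 0.0], [0.01, 0.84, 0.04], [0.0, 0.04, 0.00]] + [[0.0, 0.0, -0.00], [0.0, 0.0, -0.00], [-0.00, -0.00, 0.01]] + [[-0.00,0.0,-0.0],[0.0,-0.0,0.0],[-0.00,0.00,-0.00]]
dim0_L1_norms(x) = [0.01, 0.89, 0.05]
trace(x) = 0.85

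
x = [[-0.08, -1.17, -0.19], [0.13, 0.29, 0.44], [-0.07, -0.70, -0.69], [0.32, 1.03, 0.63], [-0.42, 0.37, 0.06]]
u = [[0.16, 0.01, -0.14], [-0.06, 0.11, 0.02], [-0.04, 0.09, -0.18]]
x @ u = [[0.06, -0.15, 0.02], [-0.01, 0.07, -0.09], [0.06, -0.14, 0.12], [-0.04, 0.17, -0.14], [-0.09, 0.04, 0.06]]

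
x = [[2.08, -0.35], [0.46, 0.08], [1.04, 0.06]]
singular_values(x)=[2.39, 0.25]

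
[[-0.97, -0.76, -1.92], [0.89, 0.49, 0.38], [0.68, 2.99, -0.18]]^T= [[-0.97, 0.89, 0.68],[-0.76, 0.49, 2.99],[-1.92, 0.38, -0.18]]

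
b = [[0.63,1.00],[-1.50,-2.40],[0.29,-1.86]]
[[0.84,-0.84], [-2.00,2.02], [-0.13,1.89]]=b @[[0.98, 0.22], [0.22, -0.98]]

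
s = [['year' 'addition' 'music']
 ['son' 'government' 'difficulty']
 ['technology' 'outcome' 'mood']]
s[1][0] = 'son'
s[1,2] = 'difficulty'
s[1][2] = 'difficulty'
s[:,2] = ['music', 'difficulty', 'mood']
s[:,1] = ['addition', 'government', 'outcome']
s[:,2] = ['music', 'difficulty', 'mood']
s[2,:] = ['technology', 'outcome', 'mood']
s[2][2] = 'mood'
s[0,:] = ['year', 'addition', 'music']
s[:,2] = ['music', 'difficulty', 'mood']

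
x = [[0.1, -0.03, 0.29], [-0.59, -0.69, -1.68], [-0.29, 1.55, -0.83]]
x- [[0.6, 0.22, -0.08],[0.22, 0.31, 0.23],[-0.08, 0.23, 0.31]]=[[-0.50, -0.25, 0.37],[-0.81, -1.0, -1.91],[-0.21, 1.32, -1.14]]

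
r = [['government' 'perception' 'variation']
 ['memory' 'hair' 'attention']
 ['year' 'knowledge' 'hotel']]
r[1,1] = 'hair'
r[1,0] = 'memory'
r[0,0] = 'government'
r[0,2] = 'variation'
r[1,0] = 'memory'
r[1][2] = 'attention'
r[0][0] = 'government'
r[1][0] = 'memory'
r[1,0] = 'memory'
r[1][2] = 'attention'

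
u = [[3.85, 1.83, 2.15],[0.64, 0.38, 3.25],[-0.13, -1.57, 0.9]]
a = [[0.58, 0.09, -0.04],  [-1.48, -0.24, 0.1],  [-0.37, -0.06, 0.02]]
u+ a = [[4.43, 1.92, 2.11], [-0.84, 0.14, 3.35], [-0.5, -1.63, 0.92]]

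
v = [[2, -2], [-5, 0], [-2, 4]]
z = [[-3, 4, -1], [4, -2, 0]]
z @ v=[[-24, 2], [18, -8]]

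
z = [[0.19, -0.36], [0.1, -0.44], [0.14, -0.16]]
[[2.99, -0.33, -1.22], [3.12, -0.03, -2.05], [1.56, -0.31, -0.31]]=z@ [[4.07,-2.84,4.22],  [-6.16,-0.57,5.62]]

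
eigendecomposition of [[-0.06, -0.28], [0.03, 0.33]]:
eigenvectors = [[-1.00,0.61], [0.08,-0.8]]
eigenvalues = [-0.04, 0.31]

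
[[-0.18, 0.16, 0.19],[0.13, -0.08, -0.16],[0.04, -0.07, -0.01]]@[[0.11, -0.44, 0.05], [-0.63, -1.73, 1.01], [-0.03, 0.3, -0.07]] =[[-0.13, -0.14, 0.14], [0.07, 0.03, -0.06], [0.05, 0.10, -0.07]]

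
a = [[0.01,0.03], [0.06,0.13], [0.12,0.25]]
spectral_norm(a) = 0.31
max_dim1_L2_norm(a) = 0.28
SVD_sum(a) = [[0.01,0.03], [0.06,0.13], [0.12,0.25]] + [[-0.0, 0.00], [-0.0, 0.0], [0.00, -0.00]]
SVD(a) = [[-0.1, 0.89],[-0.46, 0.36],[-0.88, -0.28]] @ diag([0.3136582544539694, 0.004301094382711936]) @ [[-0.43,-0.9], [-0.90,0.43]]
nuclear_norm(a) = 0.32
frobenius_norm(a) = 0.31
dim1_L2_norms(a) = [0.03, 0.14, 0.28]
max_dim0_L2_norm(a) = 0.28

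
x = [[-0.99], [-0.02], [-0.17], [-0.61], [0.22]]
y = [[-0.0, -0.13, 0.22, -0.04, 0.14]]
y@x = [[0.02]]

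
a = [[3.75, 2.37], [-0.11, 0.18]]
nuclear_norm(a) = 4.65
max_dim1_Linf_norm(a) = 3.75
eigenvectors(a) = [[1.0, -0.56],[-0.03, 0.83]]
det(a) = 0.94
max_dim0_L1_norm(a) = 3.86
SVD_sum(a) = [[3.75, 2.37], [0.00, 0.00]] + [[0.00,-0.0], [-0.11,0.18]]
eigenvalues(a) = [3.68, 0.25]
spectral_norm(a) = 4.44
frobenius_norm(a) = 4.44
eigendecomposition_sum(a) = [[3.76, 2.55], [-0.12, -0.08]] + [[-0.01, -0.18], [0.01, 0.26]]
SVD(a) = [[-1.00,-0.0], [-0.0,1.0]] @ diag([4.436148118056116, 0.21092623039151723]) @ [[-0.85, -0.53], [-0.53, 0.85]]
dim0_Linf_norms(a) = [3.75, 2.37]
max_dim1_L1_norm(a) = 6.12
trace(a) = 3.93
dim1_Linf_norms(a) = [3.75, 0.18]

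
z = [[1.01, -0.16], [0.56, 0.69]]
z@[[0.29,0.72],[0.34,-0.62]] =[[0.24, 0.83], [0.4, -0.02]]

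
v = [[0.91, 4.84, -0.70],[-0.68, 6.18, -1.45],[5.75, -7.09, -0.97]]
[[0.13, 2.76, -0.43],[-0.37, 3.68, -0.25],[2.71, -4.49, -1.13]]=v @ [[0.35, -0.07, -0.21], [-0.07, 0.58, -0.03], [-0.21, -0.03, 0.14]]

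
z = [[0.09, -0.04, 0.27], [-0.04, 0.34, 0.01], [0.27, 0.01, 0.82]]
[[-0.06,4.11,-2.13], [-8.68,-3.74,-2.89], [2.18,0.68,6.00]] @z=[[-0.74,1.38,-1.72], [-1.41,-0.95,-4.75], [1.79,0.2,5.52]]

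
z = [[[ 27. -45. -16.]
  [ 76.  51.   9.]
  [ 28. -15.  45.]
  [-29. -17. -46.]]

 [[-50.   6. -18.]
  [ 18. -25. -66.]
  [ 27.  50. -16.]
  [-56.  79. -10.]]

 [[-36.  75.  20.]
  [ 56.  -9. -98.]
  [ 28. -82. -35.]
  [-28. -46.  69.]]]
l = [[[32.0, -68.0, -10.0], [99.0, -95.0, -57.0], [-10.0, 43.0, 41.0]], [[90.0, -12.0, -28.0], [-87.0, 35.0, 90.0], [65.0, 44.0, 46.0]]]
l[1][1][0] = -87.0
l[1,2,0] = 65.0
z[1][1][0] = 18.0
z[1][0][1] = 6.0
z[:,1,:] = [[76.0, 51.0, 9.0], [18.0, -25.0, -66.0], [56.0, -9.0, -98.0]]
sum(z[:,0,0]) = -59.0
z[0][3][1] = -17.0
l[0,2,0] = -10.0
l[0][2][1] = 43.0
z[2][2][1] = -82.0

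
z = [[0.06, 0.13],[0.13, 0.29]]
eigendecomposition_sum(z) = [[0.00, -0.00], [-0.0, 0.0]] + [[0.06, 0.13],[0.13, 0.29]]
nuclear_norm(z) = 0.35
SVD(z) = [[-0.41, -0.91], [-0.91, 0.41]] @ diag([0.3485655495770978, 0.0014344504229021947]) @ [[-0.41, -0.91], [-0.91, 0.41]]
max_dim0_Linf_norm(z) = 0.29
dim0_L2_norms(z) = [0.14, 0.32]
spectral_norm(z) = 0.35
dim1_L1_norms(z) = [0.19, 0.42]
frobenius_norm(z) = 0.35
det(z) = 0.00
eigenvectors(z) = [[-0.91, -0.41],[0.41, -0.91]]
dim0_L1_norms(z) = [0.19, 0.42]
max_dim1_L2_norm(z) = 0.32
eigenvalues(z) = [0.0, 0.35]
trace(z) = 0.35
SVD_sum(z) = [[0.06,0.13], [0.13,0.29]] + [[0.0, -0.00], [-0.00, 0.00]]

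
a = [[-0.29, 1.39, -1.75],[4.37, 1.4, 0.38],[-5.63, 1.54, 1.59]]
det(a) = -38.678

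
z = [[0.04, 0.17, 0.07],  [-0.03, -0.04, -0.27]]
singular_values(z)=[0.3, 0.15]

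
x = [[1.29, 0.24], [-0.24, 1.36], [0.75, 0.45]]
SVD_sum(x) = [[0.93, 0.71], [0.5, 0.39], [0.69, 0.53]] + [[0.36, -0.47],  [-0.74, 0.97],  [0.06, -0.08]]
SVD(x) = [[-0.74,0.43], [-0.4,-0.9], [-0.55,0.07]] @ diag([1.5903794563042764, 1.3655010746847893]) @ [[-0.79, -0.61], [0.61, -0.79]]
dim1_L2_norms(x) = [1.31, 1.38, 0.87]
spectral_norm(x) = 1.59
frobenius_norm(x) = 2.10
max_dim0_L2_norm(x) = 1.51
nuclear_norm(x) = 2.96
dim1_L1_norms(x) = [1.53, 1.6, 1.2]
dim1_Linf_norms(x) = [1.29, 1.36, 0.75]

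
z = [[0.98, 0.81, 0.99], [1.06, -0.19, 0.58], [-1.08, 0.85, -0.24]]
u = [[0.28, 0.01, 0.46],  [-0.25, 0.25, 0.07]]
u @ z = [[-0.21, 0.62, 0.17], [-0.06, -0.19, -0.12]]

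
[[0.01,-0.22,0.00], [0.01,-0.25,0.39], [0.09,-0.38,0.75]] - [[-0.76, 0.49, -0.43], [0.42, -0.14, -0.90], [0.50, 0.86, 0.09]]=[[0.77, -0.71, 0.43],  [-0.41, -0.11, 1.29],  [-0.41, -1.24, 0.66]]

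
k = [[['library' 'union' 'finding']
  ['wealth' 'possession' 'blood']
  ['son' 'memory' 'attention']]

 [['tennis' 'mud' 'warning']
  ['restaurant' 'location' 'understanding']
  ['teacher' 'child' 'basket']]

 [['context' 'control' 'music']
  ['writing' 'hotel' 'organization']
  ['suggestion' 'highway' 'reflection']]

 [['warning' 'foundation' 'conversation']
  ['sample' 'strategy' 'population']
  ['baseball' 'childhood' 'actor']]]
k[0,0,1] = 'union'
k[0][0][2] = 'finding'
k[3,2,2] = 'actor'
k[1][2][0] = 'teacher'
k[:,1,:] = [['wealth', 'possession', 'blood'], ['restaurant', 'location', 'understanding'], ['writing', 'hotel', 'organization'], ['sample', 'strategy', 'population']]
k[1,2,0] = 'teacher'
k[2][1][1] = 'hotel'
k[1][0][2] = 'warning'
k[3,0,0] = 'warning'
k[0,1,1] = 'possession'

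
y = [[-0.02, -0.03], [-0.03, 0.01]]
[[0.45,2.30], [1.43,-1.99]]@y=[[-0.08, 0.01], [0.03, -0.06]]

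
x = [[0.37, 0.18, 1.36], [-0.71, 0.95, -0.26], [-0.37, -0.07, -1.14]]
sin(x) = [[0.35, 0.16, 1.27], [-0.62, 0.84, -0.21], [-0.35, -0.06, -1.06]]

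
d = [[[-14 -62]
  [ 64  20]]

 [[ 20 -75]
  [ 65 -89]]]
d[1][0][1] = -75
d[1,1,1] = -89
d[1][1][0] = 65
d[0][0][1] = -62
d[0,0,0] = -14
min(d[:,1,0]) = 64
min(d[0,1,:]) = 20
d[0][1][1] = 20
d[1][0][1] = -75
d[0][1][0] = 64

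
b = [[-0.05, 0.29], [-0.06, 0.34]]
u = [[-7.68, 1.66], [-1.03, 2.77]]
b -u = [[7.63, -1.37], [0.97, -2.43]]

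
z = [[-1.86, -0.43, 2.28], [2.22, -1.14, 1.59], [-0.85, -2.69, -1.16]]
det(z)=-26.766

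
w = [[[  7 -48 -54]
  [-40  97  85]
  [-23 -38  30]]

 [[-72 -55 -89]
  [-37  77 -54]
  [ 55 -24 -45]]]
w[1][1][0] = -37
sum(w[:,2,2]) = -15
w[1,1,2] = -54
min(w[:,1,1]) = 77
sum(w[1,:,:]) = -244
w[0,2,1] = -38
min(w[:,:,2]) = -89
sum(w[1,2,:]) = -14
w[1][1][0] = -37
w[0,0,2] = -54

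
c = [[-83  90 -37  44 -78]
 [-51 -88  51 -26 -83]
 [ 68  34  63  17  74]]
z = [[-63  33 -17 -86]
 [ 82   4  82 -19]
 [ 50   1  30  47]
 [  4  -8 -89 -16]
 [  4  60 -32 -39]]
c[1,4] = -83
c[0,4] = -78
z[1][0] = 82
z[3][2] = -89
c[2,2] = 63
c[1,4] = -83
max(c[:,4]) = 74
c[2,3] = 17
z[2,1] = 1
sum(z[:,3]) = -113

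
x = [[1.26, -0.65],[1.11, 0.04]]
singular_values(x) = [1.75, 0.44]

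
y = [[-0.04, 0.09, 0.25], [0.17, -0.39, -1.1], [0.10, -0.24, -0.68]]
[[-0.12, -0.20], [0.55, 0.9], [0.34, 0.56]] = y@[[0.07, 0.11],[1.16, 1.88],[-0.9, -1.47]]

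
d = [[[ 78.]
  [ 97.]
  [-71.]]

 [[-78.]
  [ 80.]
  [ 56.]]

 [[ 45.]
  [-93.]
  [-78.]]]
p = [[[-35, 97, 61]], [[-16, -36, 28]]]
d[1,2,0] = 56.0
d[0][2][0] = -71.0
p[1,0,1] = -36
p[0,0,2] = 61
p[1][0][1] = -36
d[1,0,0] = -78.0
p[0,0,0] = -35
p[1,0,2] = 28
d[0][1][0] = 97.0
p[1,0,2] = 28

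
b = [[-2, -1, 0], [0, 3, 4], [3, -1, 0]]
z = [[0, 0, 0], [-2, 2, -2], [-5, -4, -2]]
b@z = [[2, -2, 2], [-26, -10, -14], [2, -2, 2]]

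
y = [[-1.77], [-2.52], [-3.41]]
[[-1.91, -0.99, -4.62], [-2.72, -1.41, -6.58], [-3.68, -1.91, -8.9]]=y @ [[1.08,  0.56,  2.61]]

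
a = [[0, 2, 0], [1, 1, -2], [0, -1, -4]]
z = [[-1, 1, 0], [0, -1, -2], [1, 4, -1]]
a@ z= [[0, -2, -4], [-3, -8, 0], [-4, -15, 6]]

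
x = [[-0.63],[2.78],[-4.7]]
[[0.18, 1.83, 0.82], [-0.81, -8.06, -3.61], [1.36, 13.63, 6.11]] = x @ [[-0.29, -2.90, -1.3]]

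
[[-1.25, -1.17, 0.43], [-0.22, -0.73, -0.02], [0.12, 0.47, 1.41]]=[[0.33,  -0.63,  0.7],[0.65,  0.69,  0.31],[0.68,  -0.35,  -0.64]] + [[-1.58, -0.54, -0.27], [-0.87, -1.42, -0.33], [-0.56, 0.82, 2.05]]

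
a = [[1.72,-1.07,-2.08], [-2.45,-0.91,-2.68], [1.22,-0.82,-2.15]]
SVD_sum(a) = [[-0.03, -0.86, -2.14], [-0.04, -1.06, -2.65], [-0.03, -0.85, -2.12]] + [[1.76, -0.12, 0.02], [-2.41, 0.16, -0.03], [1.24, -0.08, 0.02]] + [[-0.01, -0.1, 0.04], [-0.0, -0.01, 0.00], [0.01, 0.11, -0.04]]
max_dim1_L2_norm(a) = 3.74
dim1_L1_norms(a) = [4.87, 6.04, 4.19]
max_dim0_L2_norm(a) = 4.02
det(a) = 2.23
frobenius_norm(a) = 5.41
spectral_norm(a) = 4.32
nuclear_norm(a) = 7.72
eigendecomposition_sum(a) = [[1.68, -0.46, -0.54], [-2.28, 0.63, 0.73], [0.94, -0.26, -0.3]] + [[-0.08, -0.01, 0.11], [-0.46, -0.07, 0.65], [0.16, 0.03, -0.23]] + [[0.12,-0.59,-1.65], [0.29,-1.47,-4.07], [0.12,-0.58,-1.62]]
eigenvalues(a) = [2.0, -0.38, -2.97]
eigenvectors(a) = [[-0.56,0.15,0.35], [0.76,0.93,0.87], [-0.32,-0.33,0.35]]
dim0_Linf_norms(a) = [2.45, 1.07, 2.68]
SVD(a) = [[-0.53, 0.54, -0.65], [-0.66, -0.75, -0.08], [-0.53, 0.38, 0.76]] @ diag([4.3249731674375145, 3.239634108167795, 0.15930457037182252]) @ [[0.01, 0.37, 0.93], [1.00, -0.07, 0.01], [0.07, 0.93, -0.37]]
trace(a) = -1.34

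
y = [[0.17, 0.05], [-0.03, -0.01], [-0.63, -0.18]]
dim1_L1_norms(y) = [0.22, 0.04, 0.81]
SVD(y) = [[-0.26, 0.67], [0.05, -0.71], [0.96, 0.21]] @ diag([0.6794824534627271, 0.0018961635670011058]) @ [[-0.96, -0.28],[-0.28, 0.96]]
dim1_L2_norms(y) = [0.18, 0.03, 0.66]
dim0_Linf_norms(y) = [0.63, 0.18]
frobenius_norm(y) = 0.68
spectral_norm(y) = 0.68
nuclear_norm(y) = 0.68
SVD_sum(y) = [[0.17, 0.05], [-0.03, -0.01], [-0.63, -0.18]] + [[-0.00, 0.0], [0.00, -0.00], [-0.00, 0.0]]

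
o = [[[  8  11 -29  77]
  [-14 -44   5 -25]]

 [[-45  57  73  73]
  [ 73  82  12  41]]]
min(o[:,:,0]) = -45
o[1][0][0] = -45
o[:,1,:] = [[-14, -44, 5, -25], [73, 82, 12, 41]]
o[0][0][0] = 8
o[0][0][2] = -29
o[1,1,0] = 73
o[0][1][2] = 5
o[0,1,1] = -44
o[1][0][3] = 73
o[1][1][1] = 82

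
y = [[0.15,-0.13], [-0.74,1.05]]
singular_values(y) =[1.3, 0.05]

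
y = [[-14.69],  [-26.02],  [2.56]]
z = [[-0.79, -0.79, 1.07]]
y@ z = [[11.61, 11.61, -15.72],[20.56, 20.56, -27.84],[-2.02, -2.02, 2.74]]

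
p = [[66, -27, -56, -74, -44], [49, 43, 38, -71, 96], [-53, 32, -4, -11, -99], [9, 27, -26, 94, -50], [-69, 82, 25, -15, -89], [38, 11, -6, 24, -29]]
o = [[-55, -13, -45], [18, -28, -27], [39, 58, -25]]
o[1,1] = -28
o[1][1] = -28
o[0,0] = -55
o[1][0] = 18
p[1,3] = -71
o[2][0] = 39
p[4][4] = -89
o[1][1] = -28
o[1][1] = -28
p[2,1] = 32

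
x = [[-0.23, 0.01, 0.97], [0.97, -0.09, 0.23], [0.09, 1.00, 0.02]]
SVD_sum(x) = [[0.04, 0.37, 0.18], [0.01, 0.11, 0.06], [0.1, 0.81, 0.4]] + [[-0.17, 0.03, -0.01], [0.97, -0.14, 0.06], [-0.06, 0.01, -0.00]] + [[-0.1, -0.38, 0.80], [-0.02, -0.06, 0.12], [0.05, 0.18, -0.38]]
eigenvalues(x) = [(1+0j), (-0.65+0.76j), (-0.65-0.76j)]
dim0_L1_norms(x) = [1.29, 1.1, 1.22]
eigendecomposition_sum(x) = [[0.26+0.00j, (0.3+0j), 0.32-0.00j],[0.30+0.00j, (0.34+0j), 0.37-0.00j],[0.32+0.00j, 0.37+0.00j, 0.41-0.00j]] + [[-0.24+0.28j, (-0.14-0.32j), (0.32+0.07j)],[0.34+0.10j, -0.22+0.25j, -0.07-0.30j],[-0.12-0.31j, 0.31+0.02j, -0.19+0.23j]] + [[(-0.24-0.28j), -0.14+0.32j, 0.32-0.07j], [0.34-0.10j, -0.22-0.25j, -0.07+0.30j], [-0.12+0.31j, 0.31-0.02j, (-0.19-0.23j)]]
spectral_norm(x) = 1.01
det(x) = 1.00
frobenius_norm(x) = 1.73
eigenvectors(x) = [[(-0.51+0j), (-0.61+0j), (-0.61-0j)],  [(-0.58+0j), (0.24+0.52j), (0.24-0.52j)],  [-0.64+0.00j, 0.26-0.48j, 0.26+0.48j]]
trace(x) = -0.30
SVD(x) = [[0.41,-0.17,-0.90], [0.12,0.98,-0.13], [0.90,-0.06,0.43]] @ diag([1.006342382291853, 1.0009729379212764, 0.9948005765742228]) @ [[0.11,0.89,0.44], [0.99,-0.15,0.06], [0.12,0.43,-0.89]]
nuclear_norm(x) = 3.00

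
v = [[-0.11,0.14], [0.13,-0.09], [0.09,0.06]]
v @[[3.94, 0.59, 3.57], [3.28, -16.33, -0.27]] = [[0.03, -2.35, -0.43], [0.22, 1.55, 0.49], [0.55, -0.93, 0.31]]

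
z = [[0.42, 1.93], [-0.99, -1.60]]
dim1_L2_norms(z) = [1.98, 1.88]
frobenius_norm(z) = 2.73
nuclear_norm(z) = 3.15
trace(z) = -1.18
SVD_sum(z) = [[0.72, 1.81],[-0.68, -1.72]] + [[-0.3, 0.12], [-0.31, 0.12]]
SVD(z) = [[0.73,-0.69], [-0.69,-0.73]] @ diag([2.688708117157081, 0.4607045264957009]) @ [[0.37, 0.93], [0.93, -0.37]]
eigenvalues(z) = [(-0.59+0.94j), (-0.59-0.94j)]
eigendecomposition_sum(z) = [[(0.21+0.79j), 0.96+0.60j], [-0.50-0.31j, (-0.8+0.16j)]] + [[(0.21-0.79j), (0.97-0.6j)], [(-0.5+0.31j), -0.80-0.16j]]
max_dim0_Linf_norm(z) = 1.93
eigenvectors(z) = [[0.81+0.00j,(0.81-0j)], [(-0.43+0.4j),-0.43-0.40j]]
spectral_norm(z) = 2.69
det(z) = 1.24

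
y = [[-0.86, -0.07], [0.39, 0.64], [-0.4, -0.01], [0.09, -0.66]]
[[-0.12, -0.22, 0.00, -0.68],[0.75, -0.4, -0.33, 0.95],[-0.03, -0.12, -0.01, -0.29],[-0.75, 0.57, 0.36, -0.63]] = y@[[0.05, 0.32, 0.04, 0.71], [1.14, -0.82, -0.54, 1.05]]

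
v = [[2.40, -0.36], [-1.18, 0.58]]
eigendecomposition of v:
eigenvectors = [[0.86, 0.17], [-0.5, 0.98]]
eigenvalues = [2.61, 0.37]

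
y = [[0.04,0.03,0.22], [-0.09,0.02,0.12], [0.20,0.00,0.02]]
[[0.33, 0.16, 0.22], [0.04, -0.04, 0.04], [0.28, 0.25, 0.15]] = y@[[1.24,1.20,0.66], [-0.66,1.81,-0.97], [1.35,0.26,0.99]]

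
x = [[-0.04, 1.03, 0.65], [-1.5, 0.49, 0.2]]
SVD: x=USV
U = [[-0.45,-0.89], [-0.89,0.45]]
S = [1.7, 1.07]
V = [[0.80, -0.53, -0.28], [-0.59, -0.66, -0.46]]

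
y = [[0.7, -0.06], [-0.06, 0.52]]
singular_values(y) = [0.72, 0.5]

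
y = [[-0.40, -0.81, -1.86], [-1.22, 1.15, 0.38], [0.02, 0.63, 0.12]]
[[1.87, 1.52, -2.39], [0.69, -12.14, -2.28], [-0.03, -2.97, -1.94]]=y @[[-0.71,5.37,-0.62], [0.15,-4.92,-3.63], [-0.92,0.17,3.00]]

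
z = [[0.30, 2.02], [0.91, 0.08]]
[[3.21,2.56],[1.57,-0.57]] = z@ [[1.61, -0.75], [1.35, 1.38]]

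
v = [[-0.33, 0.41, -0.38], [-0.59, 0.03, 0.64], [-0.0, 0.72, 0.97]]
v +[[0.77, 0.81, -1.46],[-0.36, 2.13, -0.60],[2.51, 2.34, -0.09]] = [[0.44, 1.22, -1.84], [-0.95, 2.16, 0.04], [2.51, 3.06, 0.88]]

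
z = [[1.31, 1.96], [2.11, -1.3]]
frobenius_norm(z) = 3.42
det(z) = -5.84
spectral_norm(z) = 2.49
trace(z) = 0.01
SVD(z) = [[-0.31, -0.95], [-0.95, 0.31]] @ diag([2.4926548479445323, 2.3423218841608042]) @ [[-0.97,0.25], [-0.25,-0.97]]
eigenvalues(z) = [2.42, -2.41]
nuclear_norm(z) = 4.83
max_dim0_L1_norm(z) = 3.42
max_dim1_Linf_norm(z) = 2.11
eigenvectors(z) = [[0.87, -0.47],[0.49, 0.88]]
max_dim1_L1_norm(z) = 3.41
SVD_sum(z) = [[0.76, -0.19], [2.29, -0.59]] + [[0.55, 2.15], [-0.18, -0.71]]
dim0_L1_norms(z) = [3.42, 3.26]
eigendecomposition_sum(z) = [[1.86, 0.98], [1.06, 0.56]] + [[-0.55, 0.98], [1.05, -1.86]]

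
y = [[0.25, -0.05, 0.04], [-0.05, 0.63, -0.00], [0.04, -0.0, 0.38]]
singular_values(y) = [0.64, 0.39, 0.23]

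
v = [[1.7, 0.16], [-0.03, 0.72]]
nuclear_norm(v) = 2.43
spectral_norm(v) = 1.71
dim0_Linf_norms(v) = [1.7, 0.72]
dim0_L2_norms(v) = [1.7, 0.74]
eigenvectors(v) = [[1.0, -0.16], [-0.03, 0.99]]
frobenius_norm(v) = 1.85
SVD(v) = [[-1.0,-0.03], [-0.03,1.00]] @ diag([1.7080160329651466, 0.7194311858225249]) @ [[-0.99, -0.1], [-0.10, 0.99]]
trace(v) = 2.42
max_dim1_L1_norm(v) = 1.86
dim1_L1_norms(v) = [1.86, 0.75]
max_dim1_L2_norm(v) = 1.71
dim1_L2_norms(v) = [1.71, 0.72]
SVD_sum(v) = [[1.70, 0.18], [0.05, 0.00]] + [[0.0, -0.02],[-0.08, 0.72]]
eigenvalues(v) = [1.7, 0.72]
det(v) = 1.23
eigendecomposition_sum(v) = [[1.7,  0.28],[-0.05,  -0.01]] + [[-0.00, -0.12], [0.02, 0.73]]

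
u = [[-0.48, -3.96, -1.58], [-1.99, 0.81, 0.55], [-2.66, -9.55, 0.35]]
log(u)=[[1.55+1.90j, (0.45+2.53j), (-0.28+0.4j)], [-0.33+0.53j, (1.13+0.71j), (0.29+0.11j)], [(0.92+2.52j), -0.99+3.35j, 0.82+0.53j]]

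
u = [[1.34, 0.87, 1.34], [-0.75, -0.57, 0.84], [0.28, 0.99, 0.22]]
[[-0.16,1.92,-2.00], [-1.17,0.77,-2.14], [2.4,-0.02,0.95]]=u@[[-1.41, 0.58, -0.53], [2.97, -0.44, 1.55], [-0.64, 1.14, -1.97]]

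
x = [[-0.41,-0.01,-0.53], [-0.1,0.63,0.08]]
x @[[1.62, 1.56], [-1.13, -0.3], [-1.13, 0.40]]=[[-0.05, -0.85], [-0.96, -0.31]]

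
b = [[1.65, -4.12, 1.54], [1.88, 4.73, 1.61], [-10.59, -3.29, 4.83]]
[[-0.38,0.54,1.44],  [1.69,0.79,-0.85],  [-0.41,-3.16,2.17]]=b @ [[0.09, 0.32, -0.01],[0.23, 0.02, -0.26],[0.27, 0.06, 0.25]]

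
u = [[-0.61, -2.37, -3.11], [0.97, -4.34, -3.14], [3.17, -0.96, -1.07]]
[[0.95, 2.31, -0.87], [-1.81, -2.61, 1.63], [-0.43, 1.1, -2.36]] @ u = [[-1.10,-11.44,-9.28], [3.74,14.05,12.08], [-6.15,-1.49,0.41]]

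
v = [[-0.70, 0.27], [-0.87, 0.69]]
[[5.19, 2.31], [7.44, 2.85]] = v@[[-6.33, -3.33], [2.8, -0.07]]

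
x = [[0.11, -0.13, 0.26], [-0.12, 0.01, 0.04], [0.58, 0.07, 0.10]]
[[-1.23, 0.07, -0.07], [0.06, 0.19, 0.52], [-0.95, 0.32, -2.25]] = x @ [[-1.34, -0.38, -4.01], [2.06, 4.11, -0.55], [-3.15, 2.49, 1.15]]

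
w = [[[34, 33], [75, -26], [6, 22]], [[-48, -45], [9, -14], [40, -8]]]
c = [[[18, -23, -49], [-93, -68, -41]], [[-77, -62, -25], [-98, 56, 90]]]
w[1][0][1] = -45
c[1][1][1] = 56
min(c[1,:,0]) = -98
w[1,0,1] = -45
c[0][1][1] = -68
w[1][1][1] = -14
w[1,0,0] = -48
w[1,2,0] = 40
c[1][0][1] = -62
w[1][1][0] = 9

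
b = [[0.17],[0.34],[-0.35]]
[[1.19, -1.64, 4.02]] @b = [[-1.76]]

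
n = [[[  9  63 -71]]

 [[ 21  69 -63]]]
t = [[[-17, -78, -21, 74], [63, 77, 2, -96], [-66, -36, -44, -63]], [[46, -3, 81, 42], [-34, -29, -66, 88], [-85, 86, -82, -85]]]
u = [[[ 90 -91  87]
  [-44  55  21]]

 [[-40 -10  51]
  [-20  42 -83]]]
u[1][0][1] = -10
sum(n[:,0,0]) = 30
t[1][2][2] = -82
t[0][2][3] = -63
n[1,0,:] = [21, 69, -63]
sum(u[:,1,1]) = 97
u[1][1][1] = 42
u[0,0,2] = 87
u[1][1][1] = 42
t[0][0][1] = -78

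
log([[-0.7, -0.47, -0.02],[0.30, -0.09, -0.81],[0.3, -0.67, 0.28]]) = [[-0.37, -2.01, -1.51], [2.18, 0.07, -0.31], [1.59, 0.26, -0.29]]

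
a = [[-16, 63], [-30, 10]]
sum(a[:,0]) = -46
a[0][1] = 63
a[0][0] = -16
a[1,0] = -30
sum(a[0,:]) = 47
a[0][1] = 63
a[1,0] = -30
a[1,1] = 10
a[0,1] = 63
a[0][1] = 63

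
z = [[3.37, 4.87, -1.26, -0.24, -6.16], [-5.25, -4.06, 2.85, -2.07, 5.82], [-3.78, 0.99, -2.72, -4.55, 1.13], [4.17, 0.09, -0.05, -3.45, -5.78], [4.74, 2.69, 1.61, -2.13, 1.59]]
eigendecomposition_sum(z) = [[1.55+3.12j, (2.23+1.04j), -0.09-0.18j, -0.33-0.19j, (-2.25+0.08j)], [-2.77-0.18j, (-1.61+1.13j), (0.16+0.01j), 0.26-0.15j, (0.84-1.58j)], [-3.92+0.69j, (-1.86+2.11j), 0.23-0.04j, (0.32-0.3j), 0.64-2.49j], [1.03+1.84j, 1.39+0.56j, (-0.06-0.11j), (-0.21-0.11j), (-1.36+0.12j)], [(2.37+0.48j), (1.53-0.78j), (-0.14-0.03j), (-0.25+0.1j), (-0.92+1.27j)]] + [[1.55-3.12j, 2.23-1.04j, -0.09+0.18j, (-0.33+0.19j), -2.25-0.08j], [-2.77+0.18j, (-1.61-1.13j), (0.16-0.01j), (0.26+0.15j), (0.84+1.58j)], [-3.92-0.69j, -1.86-2.11j, (0.23+0.04j), (0.32+0.3j), (0.64+2.49j)], [1.03-1.84j, (1.39-0.56j), (-0.06+0.11j), (-0.21+0.11j), -1.36-0.12j], [2.37-0.48j, (1.53+0.78j), (-0.14+0.03j), -0.25-0.10j, -0.92-1.27j]] + [[(0.17+0.27j), (0.41-0.11j), (-0.35+0.01j), (-0.08-0.44j), (-0.18-0.1j)], [(0.04-0.81j), -1.01-0.37j, (0.73+0.5j), -0.49+1.02j, (0.22+0.48j)], [1.95+0.90j, (1.93-2.11j), (-1.97+1.29j), -2.01-2.23j, -1.40+0.05j], [1.12-1.11j, -0.95-1.87j, 0.38+1.68j, (-2.05+0.81j), (-0.32+0.97j)], [-0.09-0.50j, -0.67-0.09j, (0.51+0.2j), (-0.16+0.69j), (0.2+0.26j)]] + [[0.17-0.27j, 0.41+0.11j, -0.35-0.01j, -0.08+0.44j, -0.18+0.10j], [(0.04+0.81j), -1.01+0.37j, 0.73-0.50j, -0.49-1.02j, (0.22-0.48j)], [1.95-0.90j, 1.93+2.11j, -1.97-1.29j, -2.01+2.23j, (-1.4-0.05j)], [1.12+1.11j, -0.95+1.87j, 0.38-1.68j, -2.05-0.81j, (-0.32-0.97j)], [-0.09+0.50j, -0.67+0.09j, 0.51-0.20j, -0.16-0.69j, (0.2-0.26j)]] + [[(-0.08-0j), -0.42-0.00j, -0.37+0.00j, 0.57-0.00j, -1.31+0.00j], [(0.22+0j), 1.19+0.00j, (1.06-0j), -1.62+0.00j, (3.7-0j)], [0.16+0.00j, 0.85+0.00j, (0.76-0j), (-1.16+0j), 2.65-0.00j], [-0.14-0.00j, -0.78-0.00j, (-0.69+0j), 1.06-0.00j, -2.42+0.00j], [(0.18+0j), 0.97+0.00j, (0.86-0j), (-1.32+0j), 3.02-0.00j]]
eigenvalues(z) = [(-0.95+5.36j), (-0.95-5.36j), (-4.66+2.26j), (-4.66-2.26j), (5.95+0j)]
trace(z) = -5.27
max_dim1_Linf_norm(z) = 6.16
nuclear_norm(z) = 33.45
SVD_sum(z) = [[5.01,3.35,-1.06,-0.03,-5.65], [-5.47,-3.66,1.16,0.04,6.17], [-1.37,-0.92,0.29,0.01,1.55], [3.90,2.61,-0.83,-0.03,-4.40], [1.60,1.07,-0.34,-0.01,-1.80]] + [[-0.47,0.16,-0.43,-0.96,-0.24],[-0.41,0.13,-0.37,-0.82,-0.21],[-2.41,0.8,-2.20,-4.90,-1.22],[-0.92,0.31,-0.84,-1.88,-0.47],[0.28,-0.09,0.26,0.58,0.14]] + [[-0.55, -0.05, -0.44, 0.57, -0.44], [1.02, 0.1, 0.8, -1.05, 0.82], [-0.07, -0.01, -0.06, 0.07, -0.06], [0.92, 0.09, 0.72, -0.95, 0.74], [2.92, 0.28, 2.3, -3.01, 2.34]] + [[-0.05, 0.87, -0.33, 0.18, 0.52],[0.07, -1.11, 0.42, -0.24, -0.67],[-0.08, 1.27, -0.48, 0.27, 0.77],[0.18, -2.81, 1.07, -0.60, -1.71],[-0.09, 1.46, -0.56, 0.31, 0.89]] + [[-0.55, 0.55, 1.0, 0.00, -0.35], [-0.47, 0.47, 0.84, 0.00, -0.29], [0.15, -0.15, -0.28, -0.0, 0.10], [0.1, -0.1, -0.18, -0.0, 0.06], [0.03, -0.03, -0.06, -0.00, 0.02]]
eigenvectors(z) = [[(0.15+0.49j),0.15-0.49j,(0.1+0.06j),(0.1-0.06j),-0.21+0.00j], [-0.40-0.10j,-0.40+0.10j,(-0.11-0.26j),-0.11+0.26j,0.60+0.00j], [(-0.59+0j),(-0.59-0j),(0.75+0j),0.75-0.00j,0.43+0.00j], [(0.1+0.29j),(0.1-0.29j),0.19-0.52j,0.19+0.52j,-0.40+0.00j], [(0.33+0.13j),(0.33-0.13j),-0.10-0.15j,(-0.1+0.15j),0.49+0.00j]]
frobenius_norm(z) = 17.66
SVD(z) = [[-0.58, 0.18, -0.17, 0.23, -0.74], [0.63, 0.15, 0.31, -0.3, -0.62], [0.16, 0.9, -0.02, 0.34, 0.21], [-0.45, 0.35, 0.28, -0.76, 0.13], [-0.18, -0.11, 0.89, 0.4, 0.04]] @ diag([14.364254287080202, 6.721714812111256, 5.979324800801481, 4.614819147278466, 1.773659472721486]) @ [[-0.60,-0.40,0.13,0.0,0.68], [-0.4,0.13,-0.36,-0.81,-0.2], [0.55,0.05,0.43,-0.56,0.44], [-0.05,0.80,-0.3,0.17,0.48], [0.42,-0.42,-0.76,-0.0,0.27]]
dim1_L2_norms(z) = [8.64, 9.5, 6.68, 7.92, 6.27]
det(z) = 4725.42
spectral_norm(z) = 14.36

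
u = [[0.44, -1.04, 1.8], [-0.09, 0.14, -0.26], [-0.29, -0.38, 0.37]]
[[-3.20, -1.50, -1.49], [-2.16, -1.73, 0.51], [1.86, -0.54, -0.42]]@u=[[-0.84, 3.68, -5.92], [-0.94, 1.81, -3.25], [0.99, -1.85, 3.33]]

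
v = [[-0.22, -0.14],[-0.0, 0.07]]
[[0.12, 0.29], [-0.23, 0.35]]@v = [[-0.03, 0.00], [0.05, 0.06]]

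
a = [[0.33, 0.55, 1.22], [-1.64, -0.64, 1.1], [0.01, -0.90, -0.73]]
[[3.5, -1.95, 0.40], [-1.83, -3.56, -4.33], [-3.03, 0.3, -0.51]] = a@[[1.33,0.03,1.77], [2.12,1.53,1.11], [1.55,-2.30,-0.65]]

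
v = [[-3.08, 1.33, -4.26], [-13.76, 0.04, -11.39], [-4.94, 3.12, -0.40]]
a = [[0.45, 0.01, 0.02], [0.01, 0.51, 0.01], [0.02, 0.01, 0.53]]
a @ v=[[-1.62,0.66,-2.04], [-7.10,0.06,-5.86], [-2.82,1.68,-0.41]]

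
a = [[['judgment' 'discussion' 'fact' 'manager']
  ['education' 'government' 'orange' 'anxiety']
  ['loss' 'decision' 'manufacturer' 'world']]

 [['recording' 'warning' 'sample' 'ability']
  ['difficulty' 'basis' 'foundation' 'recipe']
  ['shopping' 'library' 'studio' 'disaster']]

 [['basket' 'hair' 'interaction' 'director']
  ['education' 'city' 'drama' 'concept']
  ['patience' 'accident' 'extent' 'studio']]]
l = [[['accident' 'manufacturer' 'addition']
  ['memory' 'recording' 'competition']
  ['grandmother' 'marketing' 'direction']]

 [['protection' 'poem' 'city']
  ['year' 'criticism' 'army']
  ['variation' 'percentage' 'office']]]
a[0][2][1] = 'decision'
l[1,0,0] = 'protection'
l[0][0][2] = 'addition'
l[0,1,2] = 'competition'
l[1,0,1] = 'poem'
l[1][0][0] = 'protection'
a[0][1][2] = 'orange'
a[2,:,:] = [['basket', 'hair', 'interaction', 'director'], ['education', 'city', 'drama', 'concept'], ['patience', 'accident', 'extent', 'studio']]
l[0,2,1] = 'marketing'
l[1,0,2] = 'city'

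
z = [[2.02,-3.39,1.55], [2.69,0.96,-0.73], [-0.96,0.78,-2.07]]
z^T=[[2.02, 2.69, -0.96], [-3.39, 0.96, 0.78], [1.55, -0.73, -2.07]]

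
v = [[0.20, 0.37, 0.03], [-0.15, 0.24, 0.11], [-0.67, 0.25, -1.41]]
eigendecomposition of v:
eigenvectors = [[0.00+0.00j, -0.77+0.00j, (-0.77-0j)], [0.07+0.00j, -0.08-0.55j, (-0.08+0.55j)], [(-1+0j), 0.28-0.13j, 0.28+0.13j]]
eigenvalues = [(-1.42+0j), (0.23+0.27j), (0.23-0.27j)]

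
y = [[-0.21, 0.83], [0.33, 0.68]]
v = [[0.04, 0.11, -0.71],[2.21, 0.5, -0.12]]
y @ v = [[1.83,0.39,0.05], [1.52,0.38,-0.32]]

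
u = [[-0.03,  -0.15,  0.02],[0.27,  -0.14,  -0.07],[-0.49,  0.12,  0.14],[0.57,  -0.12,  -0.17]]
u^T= [[-0.03, 0.27, -0.49, 0.57], [-0.15, -0.14, 0.12, -0.12], [0.02, -0.07, 0.14, -0.17]]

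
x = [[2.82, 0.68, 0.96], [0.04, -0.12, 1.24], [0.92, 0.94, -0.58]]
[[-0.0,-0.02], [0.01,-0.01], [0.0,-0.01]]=x@ [[-0.01, 0.00], [0.02, -0.02], [0.01, -0.01]]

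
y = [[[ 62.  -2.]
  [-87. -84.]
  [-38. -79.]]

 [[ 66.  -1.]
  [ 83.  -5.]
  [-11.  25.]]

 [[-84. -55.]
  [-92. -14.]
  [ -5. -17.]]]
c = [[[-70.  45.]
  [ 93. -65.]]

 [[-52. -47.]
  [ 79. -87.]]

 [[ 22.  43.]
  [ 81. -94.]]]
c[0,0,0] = -70.0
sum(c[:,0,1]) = 41.0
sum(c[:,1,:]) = 7.0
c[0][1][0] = 93.0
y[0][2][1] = -79.0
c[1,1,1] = -87.0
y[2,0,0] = -84.0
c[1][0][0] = -52.0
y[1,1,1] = -5.0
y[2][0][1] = -55.0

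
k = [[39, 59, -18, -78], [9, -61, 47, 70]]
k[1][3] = 70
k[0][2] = -18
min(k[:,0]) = 9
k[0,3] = -78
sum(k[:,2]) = 29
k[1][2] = 47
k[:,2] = [-18, 47]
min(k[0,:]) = -78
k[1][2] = 47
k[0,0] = 39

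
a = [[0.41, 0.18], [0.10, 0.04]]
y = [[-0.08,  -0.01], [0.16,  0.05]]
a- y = [[0.49, 0.19], [-0.06, -0.01]]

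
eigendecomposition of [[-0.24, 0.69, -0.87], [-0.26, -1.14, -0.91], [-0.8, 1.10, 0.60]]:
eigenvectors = [[0.65+0.00j, (0.62+0j), 0.62-0.00j],[(0.23+0j), -0.00+0.62j, (-0-0.62j)],[-0.72+0.00j, (0.45-0.18j), (0.45+0.18j)]]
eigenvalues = [(0.97+0j), (-0.87+0.93j), (-0.87-0.93j)]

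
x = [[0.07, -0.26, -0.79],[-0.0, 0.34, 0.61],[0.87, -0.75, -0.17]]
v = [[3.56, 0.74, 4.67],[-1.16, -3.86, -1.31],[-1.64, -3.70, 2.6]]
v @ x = [[4.31, -4.18, -3.15], [-1.22, -0.03, -1.22], [2.15, -2.78, -1.4]]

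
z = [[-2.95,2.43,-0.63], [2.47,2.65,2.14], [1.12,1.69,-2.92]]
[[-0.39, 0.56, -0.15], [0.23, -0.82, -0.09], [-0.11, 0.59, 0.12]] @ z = [[2.37,0.28,1.88], [-2.8,-1.77,-1.64], [1.92,1.5,0.98]]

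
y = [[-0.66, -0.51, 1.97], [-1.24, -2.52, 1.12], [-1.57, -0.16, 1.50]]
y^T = [[-0.66, -1.24, -1.57], [-0.51, -2.52, -0.16], [1.97, 1.12, 1.5]]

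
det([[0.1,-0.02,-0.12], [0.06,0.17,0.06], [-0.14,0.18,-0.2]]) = -0.009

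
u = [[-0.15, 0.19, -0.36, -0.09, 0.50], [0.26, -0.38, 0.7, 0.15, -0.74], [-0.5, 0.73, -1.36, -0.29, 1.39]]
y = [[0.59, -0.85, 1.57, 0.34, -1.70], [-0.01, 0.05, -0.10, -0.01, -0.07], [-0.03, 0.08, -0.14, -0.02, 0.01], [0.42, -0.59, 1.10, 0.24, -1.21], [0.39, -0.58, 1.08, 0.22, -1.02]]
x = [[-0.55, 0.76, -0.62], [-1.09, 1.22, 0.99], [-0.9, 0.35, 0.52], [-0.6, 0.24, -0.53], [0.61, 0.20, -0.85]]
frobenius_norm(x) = 2.82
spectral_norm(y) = 3.54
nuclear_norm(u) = 2.62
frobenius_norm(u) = 2.52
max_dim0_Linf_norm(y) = 1.7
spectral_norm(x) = 2.35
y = x @ u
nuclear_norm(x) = 4.42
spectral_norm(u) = 2.52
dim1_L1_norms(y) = [5.05, 0.24, 0.28, 3.56, 3.29]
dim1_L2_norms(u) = [0.67, 1.13, 2.16]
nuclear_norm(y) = 3.75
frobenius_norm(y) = 3.55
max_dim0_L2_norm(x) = 1.74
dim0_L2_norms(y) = [0.82, 1.19, 2.21, 0.47, 2.32]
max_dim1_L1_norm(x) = 3.3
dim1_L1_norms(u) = [1.29, 2.23, 4.27]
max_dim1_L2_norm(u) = 2.16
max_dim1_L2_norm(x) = 1.91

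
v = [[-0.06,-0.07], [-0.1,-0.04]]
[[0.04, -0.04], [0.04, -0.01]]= v@[[-0.34, -0.22], [-0.23, 0.75]]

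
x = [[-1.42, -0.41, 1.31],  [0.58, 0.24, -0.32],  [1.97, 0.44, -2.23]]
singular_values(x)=[3.65, 0.31, 0.0]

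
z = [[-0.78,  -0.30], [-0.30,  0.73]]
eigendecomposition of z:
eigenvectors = [[-0.98,0.19],  [-0.19,-0.98]]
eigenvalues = [-0.84, 0.79]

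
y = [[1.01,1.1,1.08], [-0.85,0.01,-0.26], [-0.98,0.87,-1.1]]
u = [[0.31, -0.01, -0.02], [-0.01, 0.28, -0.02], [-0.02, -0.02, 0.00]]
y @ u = [[0.28,0.28,-0.04], [-0.26,0.02,0.02], [-0.29,0.28,0.0]]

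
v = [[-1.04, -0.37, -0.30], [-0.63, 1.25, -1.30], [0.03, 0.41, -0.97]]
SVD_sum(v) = [[-0.12, 0.21, -0.27], [-0.63, 1.07, -1.43], [-0.32, 0.54, -0.72]] + [[-0.94,-0.53,0.02], [0.07,0.04,-0.0], [0.21,0.12,-0.0]] + [[0.02,-0.05,-0.05], [-0.07,0.13,0.13], [0.13,-0.25,-0.25]]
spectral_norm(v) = 2.15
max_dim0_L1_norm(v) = 2.57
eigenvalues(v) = [(1.12+0j), (-0.94+0.19j), (-0.94-0.19j)]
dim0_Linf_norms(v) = [1.04, 1.25, 1.3]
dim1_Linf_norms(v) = [1.04, 1.3, 0.97]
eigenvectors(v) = [[0.19+0.00j, -0.86+0.00j, -0.86-0.00j], [(-0.96+0j), (-0.06+0.18j), (-0.06-0.18j)], [(-0.19+0j), (0.35+0.31j), 0.35-0.31j]]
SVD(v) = [[-0.17, 0.97, 0.16], [-0.88, -0.08, -0.47], [-0.44, -0.22, 0.87]] @ diag([2.154643176314638, 1.1129632711196693, 0.43200178228726016]) @ [[0.33, -0.57, 0.75], [-0.87, -0.49, 0.02], [0.36, -0.66, -0.66]]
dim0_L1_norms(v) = [1.7, 2.03, 2.57]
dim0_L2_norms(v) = [1.22, 1.37, 1.65]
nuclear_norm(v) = 3.70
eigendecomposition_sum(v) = [[0.07+0.00j, (-0.23-0j), (0.14+0j)], [(-0.35-0j), 1.19+0.00j, (-0.69-0j)], [(-0.07-0j), 0.23+0.00j, -0.13-0.00j]] + [[-0.56-0.49j, (-0.07+0.17j), (-0.22-1.4j)], [-0.14+0.09j, 0.03+0.03j, (-0.31-0.04j)], [0.05+0.40j, (0.09-0.05j), (-0.42+0.65j)]] + [[(-0.56+0.49j), -0.07-0.17j, -0.22+1.40j],[(-0.14-0.09j), 0.03-0.03j, (-0.31+0.04j)],[(0.05-0.4j), 0.09+0.05j, (-0.42-0.65j)]]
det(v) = 1.04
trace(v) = -0.76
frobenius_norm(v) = 2.46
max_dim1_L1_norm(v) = 3.18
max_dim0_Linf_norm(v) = 1.3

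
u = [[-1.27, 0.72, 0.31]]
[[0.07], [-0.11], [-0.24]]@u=[[-0.09, 0.05, 0.02], [0.14, -0.08, -0.03], [0.30, -0.17, -0.07]]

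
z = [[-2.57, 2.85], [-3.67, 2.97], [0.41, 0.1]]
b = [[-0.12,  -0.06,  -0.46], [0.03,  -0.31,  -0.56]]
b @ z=[[0.34,-0.57], [0.83,-0.89]]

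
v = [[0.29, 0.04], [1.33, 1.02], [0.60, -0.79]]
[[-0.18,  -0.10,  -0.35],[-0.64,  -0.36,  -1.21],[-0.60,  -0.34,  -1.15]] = v @[[-0.67, -0.38, -1.28],[0.25, 0.14, 0.48]]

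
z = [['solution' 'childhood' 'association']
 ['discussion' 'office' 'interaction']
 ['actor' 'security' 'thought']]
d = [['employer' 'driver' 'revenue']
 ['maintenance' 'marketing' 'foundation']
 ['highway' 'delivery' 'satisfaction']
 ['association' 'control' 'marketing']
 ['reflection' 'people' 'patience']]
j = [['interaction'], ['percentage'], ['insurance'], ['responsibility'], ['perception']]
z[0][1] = 'childhood'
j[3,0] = 'responsibility'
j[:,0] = ['interaction', 'percentage', 'insurance', 'responsibility', 'perception']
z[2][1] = 'security'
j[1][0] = 'percentage'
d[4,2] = 'patience'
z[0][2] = 'association'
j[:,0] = ['interaction', 'percentage', 'insurance', 'responsibility', 'perception']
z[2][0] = 'actor'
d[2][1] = 'delivery'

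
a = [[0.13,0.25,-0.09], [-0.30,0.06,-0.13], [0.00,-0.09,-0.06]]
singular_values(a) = [0.34, 0.29, 0.09]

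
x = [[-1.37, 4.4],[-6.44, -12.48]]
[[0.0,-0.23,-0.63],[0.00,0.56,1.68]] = x @ [[-0.0,0.01,0.01], [0.0,-0.05,-0.14]]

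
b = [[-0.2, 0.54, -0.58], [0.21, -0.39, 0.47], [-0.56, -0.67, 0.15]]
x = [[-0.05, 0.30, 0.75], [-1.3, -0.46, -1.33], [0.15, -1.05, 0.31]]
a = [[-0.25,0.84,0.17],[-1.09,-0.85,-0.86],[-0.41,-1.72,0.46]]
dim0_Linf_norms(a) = [1.09, 1.72, 0.86]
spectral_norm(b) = 1.17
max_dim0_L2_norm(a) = 2.09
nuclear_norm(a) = 3.99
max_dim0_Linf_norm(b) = 0.67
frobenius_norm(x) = 2.36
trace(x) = -0.20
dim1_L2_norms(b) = [0.82, 0.65, 0.89]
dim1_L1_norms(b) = [1.32, 1.07, 1.38]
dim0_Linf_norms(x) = [1.3, 1.05, 1.33]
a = b + x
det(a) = 1.44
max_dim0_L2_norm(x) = 1.56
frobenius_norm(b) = 1.37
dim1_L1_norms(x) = [1.1, 3.09, 1.51]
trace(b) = -0.44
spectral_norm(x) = 2.00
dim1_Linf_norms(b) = [0.58, 0.47, 0.67]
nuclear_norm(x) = 3.66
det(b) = -0.00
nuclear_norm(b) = 1.88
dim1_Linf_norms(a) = [0.84, 1.09, 1.72]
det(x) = 1.21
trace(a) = -0.64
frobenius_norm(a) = 2.60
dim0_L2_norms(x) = [1.31, 1.18, 1.56]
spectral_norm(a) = 2.23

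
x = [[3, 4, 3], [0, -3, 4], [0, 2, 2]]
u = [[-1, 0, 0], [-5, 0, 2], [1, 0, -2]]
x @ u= [[-20, 0, 2], [19, 0, -14], [-8, 0, 0]]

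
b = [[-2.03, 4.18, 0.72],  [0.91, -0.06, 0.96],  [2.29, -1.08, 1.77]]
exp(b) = [[3.27, 3.81, 5.21], [2.8, 3.13, 4.61], [5.12, 3.4, 9.08]]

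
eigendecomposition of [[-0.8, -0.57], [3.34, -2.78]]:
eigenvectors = [[0.27+0.27j, 0.27-0.27j], [(0.92+0j), (0.92-0j)]]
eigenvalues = [(-1.79+0.96j), (-1.79-0.96j)]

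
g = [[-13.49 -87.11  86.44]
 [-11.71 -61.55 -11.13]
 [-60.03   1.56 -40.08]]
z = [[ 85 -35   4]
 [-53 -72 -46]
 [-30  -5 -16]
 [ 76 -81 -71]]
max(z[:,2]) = 4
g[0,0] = -13.49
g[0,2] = 86.44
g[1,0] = -11.71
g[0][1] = -87.11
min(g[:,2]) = -40.08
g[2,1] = 1.56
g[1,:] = [-11.71, -61.55, -11.13]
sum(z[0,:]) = 54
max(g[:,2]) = 86.44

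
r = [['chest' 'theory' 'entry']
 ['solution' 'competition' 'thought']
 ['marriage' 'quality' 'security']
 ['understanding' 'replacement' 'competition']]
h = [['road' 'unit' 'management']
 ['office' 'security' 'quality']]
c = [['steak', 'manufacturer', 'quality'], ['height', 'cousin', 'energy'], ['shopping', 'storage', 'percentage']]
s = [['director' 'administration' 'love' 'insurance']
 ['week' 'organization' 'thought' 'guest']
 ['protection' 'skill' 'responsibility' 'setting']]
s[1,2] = 'thought'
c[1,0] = 'height'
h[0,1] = 'unit'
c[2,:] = ['shopping', 'storage', 'percentage']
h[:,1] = ['unit', 'security']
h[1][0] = 'office'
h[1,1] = 'security'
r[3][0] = 'understanding'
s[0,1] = 'administration'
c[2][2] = 'percentage'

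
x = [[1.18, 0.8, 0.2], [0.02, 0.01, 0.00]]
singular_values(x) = [1.44, 0.0]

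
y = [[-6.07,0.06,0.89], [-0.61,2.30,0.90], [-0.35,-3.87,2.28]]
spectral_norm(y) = 6.23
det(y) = -50.09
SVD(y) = [[-0.98, 0.11, 0.16], [-0.11, 0.4, -0.91], [-0.17, -0.91, -0.38]] @ diag([6.230603236161818, 4.769582823990957, 1.6855749756745768]) @ [[0.97, 0.06, -0.22], [-0.13, 0.93, -0.34], [-0.18, -0.36, -0.92]]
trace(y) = -1.49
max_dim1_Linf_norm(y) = 6.07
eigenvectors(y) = [[-1.00+0.00j, (0.09-0.02j), 0.09+0.02j], [(-0.07+0j), -0.00-0.42j, (-0+0.42j)], [(-0.07+0j), (0.9+0j), (0.9-0j)]]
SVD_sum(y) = [[-5.95, -0.35, 1.33], [-0.64, -0.04, 0.14], [-1.03, -0.06, 0.23]] + [[-0.07, 0.51, -0.18], [-0.25, 1.79, -0.65], [0.56, -4.04, 1.46]] + [[-0.05, -0.1, -0.25],[0.28, 0.55, 1.40],[0.12, 0.23, 0.59]]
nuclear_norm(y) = 12.69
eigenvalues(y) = [(-6+0j), (2.26+1.81j), (2.26-1.81j)]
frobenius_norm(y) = 8.03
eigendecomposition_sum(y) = [[(-6.07+0j), (0.33-0j), (0.62-0j)], [-0.40+0.00j, 0.02-0.00j, (0.04-0j)], [(-0.44+0j), (0.02-0j), 0.04-0.00j]] + [[(-0-0.02j),  -0.14+0.30j,  (0.14+0.07j)], [-0.11-0.02j,  1.14+0.90j,  (0.43-0.52j)], [0.05-0.23j,  -1.95+2.44j,  1.12+0.93j]] + [[-0.00+0.02j, -0.14-0.30j, 0.14-0.07j], [(-0.11+0.02j), 1.14-0.90j, 0.43+0.52j], [(0.05+0.23j), (-1.95-2.44j), (1.12-0.93j)]]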